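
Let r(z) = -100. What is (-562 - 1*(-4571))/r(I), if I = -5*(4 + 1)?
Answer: -4009/100 ≈ -40.090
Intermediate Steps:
I = -25 (I = -5*5 = -25)
(-562 - 1*(-4571))/r(I) = (-562 - 1*(-4571))/(-100) = (-562 + 4571)*(-1/100) = 4009*(-1/100) = -4009/100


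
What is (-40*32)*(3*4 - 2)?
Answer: -12800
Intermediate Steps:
(-40*32)*(3*4 - 2) = -1280*(12 - 2) = -1280*10 = -12800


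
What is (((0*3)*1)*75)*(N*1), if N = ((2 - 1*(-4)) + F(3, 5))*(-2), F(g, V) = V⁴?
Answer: 0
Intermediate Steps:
N = -1262 (N = ((2 - 1*(-4)) + 5⁴)*(-2) = ((2 + 4) + 625)*(-2) = (6 + 625)*(-2) = 631*(-2) = -1262)
(((0*3)*1)*75)*(N*1) = (((0*3)*1)*75)*(-1262*1) = ((0*1)*75)*(-1262) = (0*75)*(-1262) = 0*(-1262) = 0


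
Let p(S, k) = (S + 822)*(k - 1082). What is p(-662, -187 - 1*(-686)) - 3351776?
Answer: -3445056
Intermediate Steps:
p(S, k) = (-1082 + k)*(822 + S) (p(S, k) = (822 + S)*(-1082 + k) = (-1082 + k)*(822 + S))
p(-662, -187 - 1*(-686)) - 3351776 = (-889404 - 1082*(-662) + 822*(-187 - 1*(-686)) - 662*(-187 - 1*(-686))) - 3351776 = (-889404 + 716284 + 822*(-187 + 686) - 662*(-187 + 686)) - 3351776 = (-889404 + 716284 + 822*499 - 662*499) - 3351776 = (-889404 + 716284 + 410178 - 330338) - 3351776 = -93280 - 3351776 = -3445056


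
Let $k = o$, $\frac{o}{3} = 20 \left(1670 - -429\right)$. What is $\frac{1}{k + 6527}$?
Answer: $\frac{1}{132467} \approx 7.5491 \cdot 10^{-6}$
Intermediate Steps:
$o = 125940$ ($o = 3 \cdot 20 \left(1670 - -429\right) = 3 \cdot 20 \left(1670 + 429\right) = 3 \cdot 20 \cdot 2099 = 3 \cdot 41980 = 125940$)
$k = 125940$
$\frac{1}{k + 6527} = \frac{1}{125940 + 6527} = \frac{1}{132467}$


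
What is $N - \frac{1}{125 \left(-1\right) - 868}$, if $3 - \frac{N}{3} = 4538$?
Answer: $- \frac{13509764}{993} \approx -13605.0$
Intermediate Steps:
$N = -13605$ ($N = 9 - 13614 = -13605$)
$N - \frac{1}{125 \left(-1\right) - 868} = -13605 - \frac{1}{125 \left(-1\right) - 868} = -13605 - \frac{1}{-125 - 868} = -13605 - \frac{1}{-993} = -13605 - - \frac{1}{993} = -13605 + \frac{1}{993} = - \frac{13509764}{993}$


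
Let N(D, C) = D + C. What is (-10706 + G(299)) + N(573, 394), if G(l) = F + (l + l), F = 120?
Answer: -9021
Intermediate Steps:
G(l) = 120 + 2*l (G(l) = 120 + (l + l) = 120 + 2*l)
N(D, C) = C + D
(-10706 + G(299)) + N(573, 394) = (-10706 + (120 + 2*299)) + (394 + 573) = (-10706 + (120 + 598)) + 967 = (-10706 + 718) + 967 = -9988 + 967 = -9021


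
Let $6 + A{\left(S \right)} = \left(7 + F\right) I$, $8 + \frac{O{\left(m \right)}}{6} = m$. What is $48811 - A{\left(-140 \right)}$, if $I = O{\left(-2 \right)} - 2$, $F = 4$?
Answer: $49499$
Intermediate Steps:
$O{\left(m \right)} = -48 + 6 m$
$I = -62$ ($I = \left(-48 + 6 \left(-2\right)\right) - 2 = \left(-48 - 12\right) - 2 = -60 - 2 = -62$)
$A{\left(S \right)} = -688$ ($A{\left(S \right)} = -6 + \left(7 + 4\right) \left(-62\right) = -6 + 11 \left(-62\right) = -6 - 682 = -688$)
$48811 - A{\left(-140 \right)} = 48811 - -688 = 48811 + 688 = 49499$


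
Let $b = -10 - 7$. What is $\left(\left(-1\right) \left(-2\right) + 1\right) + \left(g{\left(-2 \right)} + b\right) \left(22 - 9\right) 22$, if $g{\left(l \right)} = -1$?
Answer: $-5145$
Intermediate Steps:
$b = -17$ ($b = -10 - 7 = -17$)
$\left(\left(-1\right) \left(-2\right) + 1\right) + \left(g{\left(-2 \right)} + b\right) \left(22 - 9\right) 22 = \left(\left(-1\right) \left(-2\right) + 1\right) + \left(-1 - 17\right) \left(22 - 9\right) 22 = \left(2 + 1\right) + \left(-18\right) 13 \cdot 22 = 3 - 5148 = -5145$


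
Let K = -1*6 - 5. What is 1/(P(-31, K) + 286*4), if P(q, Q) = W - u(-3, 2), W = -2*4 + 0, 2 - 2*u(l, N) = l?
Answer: 2/2267 ≈ 0.00088222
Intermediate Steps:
K = -11 (K = -6 - 5 = -11)
u(l, N) = 1 - l/2
W = -8 (W = -8 + 0 = -8)
P(q, Q) = -21/2 (P(q, Q) = -8 - (1 - 1/2*(-3)) = -8 - (1 + 3/2) = -8 - 1*5/2 = -8 - 5/2 = -21/2)
1/(P(-31, K) + 286*4) = 1/(-21/2 + 286*4) = 1/(-21/2 + 1144) = 1/(2267/2) = 2/2267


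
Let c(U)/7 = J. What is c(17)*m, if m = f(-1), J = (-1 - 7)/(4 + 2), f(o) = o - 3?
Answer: 112/3 ≈ 37.333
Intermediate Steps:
f(o) = -3 + o
J = -4/3 (J = -8/6 = -8*⅙ = -4/3 ≈ -1.3333)
c(U) = -28/3 (c(U) = 7*(-4/3) = -28/3)
m = -4 (m = -3 - 1 = -4)
c(17)*m = -28/3*(-4) = 112/3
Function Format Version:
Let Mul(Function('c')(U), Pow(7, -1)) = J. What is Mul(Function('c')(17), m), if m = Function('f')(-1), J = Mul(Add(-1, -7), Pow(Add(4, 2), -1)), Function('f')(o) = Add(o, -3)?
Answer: Rational(112, 3) ≈ 37.333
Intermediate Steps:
Function('f')(o) = Add(-3, o)
J = Rational(-4, 3) (J = Mul(-8, Pow(6, -1)) = Mul(-8, Rational(1, 6)) = Rational(-4, 3) ≈ -1.3333)
Function('c')(U) = Rational(-28, 3) (Function('c')(U) = Mul(7, Rational(-4, 3)) = Rational(-28, 3))
m = -4 (m = Add(-3, -1) = -4)
Mul(Function('c')(17), m) = Mul(Rational(-28, 3), -4) = Rational(112, 3)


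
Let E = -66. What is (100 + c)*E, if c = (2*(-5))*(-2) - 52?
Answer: -4488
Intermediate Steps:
c = -32 (c = -10*(-2) - 52 = 20 - 52 = -32)
(100 + c)*E = (100 - 32)*(-66) = 68*(-66) = -4488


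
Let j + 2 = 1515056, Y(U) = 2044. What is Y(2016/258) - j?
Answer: -1513010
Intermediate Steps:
j = 1515054 (j = -2 + 1515056 = 1515054)
Y(2016/258) - j = 2044 - 1*1515054 = 2044 - 1515054 = -1513010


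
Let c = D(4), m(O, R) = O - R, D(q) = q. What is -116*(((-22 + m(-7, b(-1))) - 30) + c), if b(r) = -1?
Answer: 6264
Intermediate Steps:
c = 4
-116*(((-22 + m(-7, b(-1))) - 30) + c) = -116*(((-22 + (-7 - 1*(-1))) - 30) + 4) = -116*(((-22 + (-7 + 1)) - 30) + 4) = -116*(((-22 - 6) - 30) + 4) = -116*((-28 - 30) + 4) = -116*(-58 + 4) = -116*(-54) = 6264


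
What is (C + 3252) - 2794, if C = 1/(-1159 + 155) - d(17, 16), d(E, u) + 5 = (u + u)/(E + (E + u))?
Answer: 11605211/25100 ≈ 462.36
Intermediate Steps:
d(E, u) = -5 + 2*u/(u + 2*E) (d(E, u) = -5 + (u + u)/(E + (E + u)) = -5 + (2*u)/(u + 2*E) = -5 + 2*u/(u + 2*E))
C = 109411/25100 (C = 1/(-1159 + 155) - (-10*17 - 3*16)/(16 + 2*17) = 1/(-1004) - (-170 - 48)/(16 + 34) = -1/1004 - (-218)/50 = -1/1004 - 1*(-109/25) = -1/1004 + 109/25 = 109411/25100 ≈ 4.3590)
(C + 3252) - 2794 = (109411/25100 + 3252) - 2794 = 81734611/25100 - 2794 = 11605211/25100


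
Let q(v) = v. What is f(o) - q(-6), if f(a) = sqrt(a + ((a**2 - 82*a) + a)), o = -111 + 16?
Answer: 6 + 5*sqrt(665) ≈ 134.94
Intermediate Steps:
o = -95
f(a) = sqrt(a**2 - 80*a) (f(a) = sqrt(a + (a**2 - 81*a)) = sqrt(a**2 - 80*a))
f(o) - q(-6) = sqrt(-95*(-80 - 95)) - 1*(-6) = sqrt(-95*(-175)) + 6 = sqrt(16625) + 6 = 5*sqrt(665) + 6 = 6 + 5*sqrt(665)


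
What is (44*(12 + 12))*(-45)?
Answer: -47520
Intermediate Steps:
(44*(12 + 12))*(-45) = (44*24)*(-45) = 1056*(-45) = -47520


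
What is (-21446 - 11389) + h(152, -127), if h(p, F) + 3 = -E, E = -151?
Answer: -32687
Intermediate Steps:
h(p, F) = 148 (h(p, F) = -3 - 1*(-151) = -3 + 151 = 148)
(-21446 - 11389) + h(152, -127) = (-21446 - 11389) + 148 = -32835 + 148 = -32687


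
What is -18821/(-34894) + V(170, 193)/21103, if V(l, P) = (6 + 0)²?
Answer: 398435747/736368082 ≈ 0.54108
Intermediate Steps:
V(l, P) = 36 (V(l, P) = 6² = 36)
-18821/(-34894) + V(170, 193)/21103 = -18821/(-34894) + 36/21103 = -18821*(-1/34894) + 36*(1/21103) = 18821/34894 + 36/21103 = 398435747/736368082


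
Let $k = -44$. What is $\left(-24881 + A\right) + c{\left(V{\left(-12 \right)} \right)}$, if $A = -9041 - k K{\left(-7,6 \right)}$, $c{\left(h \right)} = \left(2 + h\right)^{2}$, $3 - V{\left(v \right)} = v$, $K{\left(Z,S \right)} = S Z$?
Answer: $-35481$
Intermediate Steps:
$V{\left(v \right)} = 3 - v$
$A = -10889$ ($A = -9041 - - 44 \cdot 6 \left(-7\right) = -9041 - \left(-44\right) \left(-42\right) = -9041 - 1848 = -10889$)
$\left(-24881 + A\right) + c{\left(V{\left(-12 \right)} \right)} = \left(-24881 - 10889\right) + \left(2 + \left(3 - -12\right)\right)^{2} = -35770 + \left(2 + \left(3 + 12\right)\right)^{2} = -35770 + \left(2 + 15\right)^{2} = -35770 + 17^{2} = -35770 + 289 = -35481$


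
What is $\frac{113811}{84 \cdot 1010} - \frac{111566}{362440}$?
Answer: $\frac{4074923}{3942232} \approx 1.0337$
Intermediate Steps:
$\frac{113811}{84 \cdot 1010} - \frac{111566}{362440} = \frac{113811}{84840} - \frac{4291}{13940} = 113811 \cdot \frac{1}{84840} - \frac{4291}{13940} = \frac{37937}{28280} - \frac{4291}{13940} = \frac{4074923}{3942232}$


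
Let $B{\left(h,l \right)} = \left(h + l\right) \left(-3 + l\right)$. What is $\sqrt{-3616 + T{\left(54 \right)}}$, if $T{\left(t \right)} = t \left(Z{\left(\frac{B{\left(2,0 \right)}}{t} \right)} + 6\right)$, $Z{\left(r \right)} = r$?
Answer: $i \sqrt{3298} \approx 57.428 i$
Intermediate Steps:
$B{\left(h,l \right)} = \left(-3 + l\right) \left(h + l\right)$
$T{\left(t \right)} = t \left(6 - \frac{6}{t}\right)$ ($T{\left(t \right)} = t \left(\frac{0^{2} - 6 - 0 + 2 \cdot 0}{t} + 6\right) = t \left(\frac{0 - 6 + 0 + 0}{t} + 6\right) = t \left(- \frac{6}{t} + 6\right) = t \left(6 - \frac{6}{t}\right)$)
$\sqrt{-3616 + T{\left(54 \right)}} = \sqrt{-3616 + \left(-6 + 6 \cdot 54\right)} = \sqrt{-3616 + \left(-6 + 324\right)} = \sqrt{-3616 + 318} = \sqrt{-3298} = i \sqrt{3298}$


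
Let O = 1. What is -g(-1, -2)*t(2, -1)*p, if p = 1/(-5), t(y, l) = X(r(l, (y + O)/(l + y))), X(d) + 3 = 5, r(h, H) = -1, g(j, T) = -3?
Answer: -6/5 ≈ -1.2000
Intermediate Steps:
X(d) = 2 (X(d) = -3 + 5 = 2)
t(y, l) = 2
p = -⅕ ≈ -0.20000
-g(-1, -2)*t(2, -1)*p = -(-3*2)*(-1)/5 = -(-6)*(-1)/5 = -1*6/5 = -6/5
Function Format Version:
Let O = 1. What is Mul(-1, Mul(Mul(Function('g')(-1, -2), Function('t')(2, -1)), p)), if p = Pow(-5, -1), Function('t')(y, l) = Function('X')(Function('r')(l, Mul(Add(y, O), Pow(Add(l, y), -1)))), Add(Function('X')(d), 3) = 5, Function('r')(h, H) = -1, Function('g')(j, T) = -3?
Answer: Rational(-6, 5) ≈ -1.2000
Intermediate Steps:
Function('X')(d) = 2 (Function('X')(d) = Add(-3, 5) = 2)
Function('t')(y, l) = 2
p = Rational(-1, 5) ≈ -0.20000
Mul(-1, Mul(Mul(Function('g')(-1, -2), Function('t')(2, -1)), p)) = Mul(-1, Mul(Mul(-3, 2), Rational(-1, 5))) = Mul(-1, Mul(-6, Rational(-1, 5))) = Mul(-1, Rational(6, 5)) = Rational(-6, 5)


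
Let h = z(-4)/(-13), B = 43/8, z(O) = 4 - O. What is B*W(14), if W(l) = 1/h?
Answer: -559/64 ≈ -8.7344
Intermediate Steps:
B = 43/8 (B = 43*(⅛) = 43/8 ≈ 5.3750)
h = -8/13 (h = (4 - 1*(-4))/(-13) = (4 + 4)*(-1/13) = 8*(-1/13) = -8/13 ≈ -0.61539)
W(l) = -13/8 (W(l) = 1/(-8/13) = -13/8)
B*W(14) = (43/8)*(-13/8) = -559/64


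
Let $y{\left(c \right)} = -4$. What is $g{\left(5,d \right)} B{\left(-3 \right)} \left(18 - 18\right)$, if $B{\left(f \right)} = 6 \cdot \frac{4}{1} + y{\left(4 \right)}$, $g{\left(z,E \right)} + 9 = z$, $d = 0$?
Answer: $0$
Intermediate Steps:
$g{\left(z,E \right)} = -9 + z$
$B{\left(f \right)} = 20$ ($B{\left(f \right)} = 6 \cdot \frac{4}{1} - 4 = 6 \cdot 4 \cdot 1 - 4 = 6 \cdot 4 - 4 = 24 - 4 = 20$)
$g{\left(5,d \right)} B{\left(-3 \right)} \left(18 - 18\right) = \left(-9 + 5\right) 20 \left(18 - 18\right) = \left(-4\right) 20 \left(18 - 18\right) = \left(-80\right) 0 = 0$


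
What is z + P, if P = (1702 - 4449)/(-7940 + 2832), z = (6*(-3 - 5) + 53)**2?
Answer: 130447/5108 ≈ 25.538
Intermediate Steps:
z = 25 (z = (6*(-8) + 53)**2 = (-48 + 53)**2 = 5**2 = 25)
P = 2747/5108 (P = -2747/(-5108) = -2747*(-1/5108) = 2747/5108 ≈ 0.53778)
z + P = 25 + 2747/5108 = 130447/5108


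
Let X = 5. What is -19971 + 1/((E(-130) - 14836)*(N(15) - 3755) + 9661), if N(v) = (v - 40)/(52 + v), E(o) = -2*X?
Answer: -74612641508870/3736049347 ≈ -19971.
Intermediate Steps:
E(o) = -10 (E(o) = -2*5 = -10)
N(v) = (-40 + v)/(52 + v)
-19971 + 1/((E(-130) - 14836)*(N(15) - 3755) + 9661) = -19971 + 1/((-10 - 14836)*((-40 + 15)/(52 + 15) - 3755) + 9661) = -19971 + 1/(-14846*(-25/67 - 3755) + 9661) = -19971 + 1/(-14846*(-251610/67) + 9661) = -19971 + 1/(3735402060/67 + 9661) = -19971 + 1/(3736049347/67) = -19971 + 67/3736049347 = -74612641508870/3736049347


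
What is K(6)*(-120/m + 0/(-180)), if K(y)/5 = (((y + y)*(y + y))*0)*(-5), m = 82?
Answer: 0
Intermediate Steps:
K(y) = 0 (K(y) = 5*((((y + y)*(y + y))*0)*(-5)) = 5*((((2*y)*(2*y))*0)*(-5)) = 5*(((4*y²)*0)*(-5)) = 5*(0*(-5)) = 5*0 = 0)
K(6)*(-120/m + 0/(-180)) = 0*(-120/82 + 0/(-180)) = 0*(-120*1/82 + 0*(-1/180)) = 0*(-60/41 + 0) = 0*(-60/41) = 0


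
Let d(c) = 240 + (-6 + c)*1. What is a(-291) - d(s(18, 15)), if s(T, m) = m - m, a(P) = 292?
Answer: 58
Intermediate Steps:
s(T, m) = 0
d(c) = 234 + c (d(c) = 240 + (-6 + c) = 234 + c)
a(-291) - d(s(18, 15)) = 292 - (234 + 0) = 292 - 1*234 = 292 - 234 = 58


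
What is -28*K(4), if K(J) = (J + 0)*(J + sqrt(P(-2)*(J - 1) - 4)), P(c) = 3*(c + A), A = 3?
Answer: -448 - 112*sqrt(5) ≈ -698.44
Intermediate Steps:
P(c) = 9 + 3*c (P(c) = 3*(c + 3) = 3*(3 + c) = 9 + 3*c)
K(J) = J*(J + sqrt(-7 + 3*J)) (K(J) = (J + 0)*(J + sqrt((9 + 3*(-2))*(J - 1) - 4)) = J*(J + sqrt((9 - 6)*(-1 + J) - 4)) = J*(J + sqrt(3*(-1 + J) - 4)) = J*(J + sqrt((-3 + 3*J) - 4)) = J*(J + sqrt(-7 + 3*J)))
-28*K(4) = -112*(4 + sqrt(-7 + 3*4)) = -112*(4 + sqrt(-7 + 12)) = -112*(4 + sqrt(5)) = -28*(16 + 4*sqrt(5)) = -448 - 112*sqrt(5)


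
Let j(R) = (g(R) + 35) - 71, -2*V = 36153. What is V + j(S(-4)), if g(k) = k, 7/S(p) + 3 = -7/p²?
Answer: -1992599/110 ≈ -18115.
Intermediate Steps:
V = -36153/2 (V = -½*36153 = -36153/2 ≈ -18077.)
S(p) = 7/(-3 - 7/p²)
j(R) = -36 + R (j(R) = (R + 35) - 71 = (35 + R) - 71 = -36 + R)
V + j(S(-4)) = -36153/2 + (-36 - 7*(-4)²/(7 + 3*(-4)²)) = -36153/2 + (-36 - 7*16/(7 + 3*16)) = -36153/2 + (-36 - 7*16/(7 + 48)) = -36153/2 + (-36 - 7*16/55) = -36153/2 + (-36 - 7*16*1/55) = -36153/2 + (-36 - 112/55) = -36153/2 - 2092/55 = -1992599/110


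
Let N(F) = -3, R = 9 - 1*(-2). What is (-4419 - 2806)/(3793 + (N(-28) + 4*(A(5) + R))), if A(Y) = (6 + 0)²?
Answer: -425/234 ≈ -1.8162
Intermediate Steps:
R = 11 (R = 9 + 2 = 11)
A(Y) = 36 (A(Y) = 6² = 36)
(-4419 - 2806)/(3793 + (N(-28) + 4*(A(5) + R))) = (-4419 - 2806)/(3793 + (-3 + 4*(36 + 11))) = -7225/(3793 + (-3 + 4*47)) = -7225/(3793 + (-3 + 188)) = -7225/(3793 + 185) = -7225/3978 = -7225*1/3978 = -425/234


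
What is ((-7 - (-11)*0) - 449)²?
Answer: 207936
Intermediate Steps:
((-7 - (-11)*0) - 449)² = ((-7 - 11*0) - 449)² = ((-7 + 0) - 449)² = (-7 - 449)² = (-456)² = 207936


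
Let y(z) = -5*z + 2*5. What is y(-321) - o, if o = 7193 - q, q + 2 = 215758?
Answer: 210178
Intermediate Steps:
q = 215756 (q = -2 + 215758 = 215756)
o = -208563 (o = 7193 - 1*215756 = 7193 - 215756 = -208563)
y(z) = 10 - 5*z (y(z) = -5*z + 10 = 10 - 5*z)
y(-321) - o = (10 - 5*(-321)) - 1*(-208563) = (10 + 1605) + 208563 = 1615 + 208563 = 210178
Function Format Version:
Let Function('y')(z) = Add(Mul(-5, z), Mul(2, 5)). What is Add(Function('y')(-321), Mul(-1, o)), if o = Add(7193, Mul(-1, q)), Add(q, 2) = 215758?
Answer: 210178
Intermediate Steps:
q = 215756 (q = Add(-2, 215758) = 215756)
o = -208563 (o = Add(7193, Mul(-1, 215756)) = Add(7193, -215756) = -208563)
Function('y')(z) = Add(10, Mul(-5, z)) (Function('y')(z) = Add(Mul(-5, z), 10) = Add(10, Mul(-5, z)))
Add(Function('y')(-321), Mul(-1, o)) = Add(Add(10, Mul(-5, -321)), Mul(-1, -208563)) = Add(Add(10, 1605), 208563) = Add(1615, 208563) = 210178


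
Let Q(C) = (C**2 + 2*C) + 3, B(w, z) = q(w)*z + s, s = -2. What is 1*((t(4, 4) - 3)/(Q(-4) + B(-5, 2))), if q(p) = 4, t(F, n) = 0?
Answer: -3/17 ≈ -0.17647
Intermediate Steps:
B(w, z) = -2 + 4*z (B(w, z) = 4*z - 2 = -2 + 4*z)
Q(C) = 3 + C**2 + 2*C
1*((t(4, 4) - 3)/(Q(-4) + B(-5, 2))) = 1*((0 - 3)/((3 + (-4)**2 + 2*(-4)) + (-2 + 4*2))) = 1*(-3/((3 + 16 - 8) + (-2 + 8))) = 1*(-3/(11 + 6)) = 1*(-3/17) = -3/17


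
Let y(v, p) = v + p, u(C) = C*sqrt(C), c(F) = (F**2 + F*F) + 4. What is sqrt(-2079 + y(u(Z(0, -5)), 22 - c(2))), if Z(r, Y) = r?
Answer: I*sqrt(2069) ≈ 45.486*I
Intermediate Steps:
c(F) = 4 + 2*F**2 (c(F) = (F**2 + F**2) + 4 = 2*F**2 + 4 = 4 + 2*F**2)
u(C) = C**(3/2)
y(v, p) = p + v
sqrt(-2079 + y(u(Z(0, -5)), 22 - c(2))) = sqrt(-2079 + ((22 - (4 + 2*2**2)) + 0**(3/2))) = sqrt(-2079 + ((22 - (4 + 2*4)) + 0)) = sqrt(-2079 + ((22 - (4 + 8)) + 0)) = sqrt(-2079 + ((22 - 1*12) + 0)) = sqrt(-2079 + ((22 - 12) + 0)) = sqrt(-2079 + (10 + 0)) = sqrt(-2079 + 10) = sqrt(-2069) = I*sqrt(2069)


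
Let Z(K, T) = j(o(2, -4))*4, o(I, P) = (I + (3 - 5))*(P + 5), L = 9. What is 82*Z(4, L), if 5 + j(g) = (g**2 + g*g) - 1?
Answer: -1968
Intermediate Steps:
o(I, P) = (-2 + I)*(5 + P) (o(I, P) = (I - 2)*(5 + P) = (-2 + I)*(5 + P))
j(g) = -6 + 2*g**2 (j(g) = -5 + ((g**2 + g*g) - 1) = -5 + ((g**2 + g**2) - 1) = -5 + (2*g**2 - 1) = -5 + (-1 + 2*g**2) = -6 + 2*g**2)
Z(K, T) = -24 (Z(K, T) = (-6 + 2*(-10 - 2*(-4) + 5*2 + 2*(-4))**2)*4 = (-6 + 2*(-10 + 8 + 10 - 8)**2)*4 = (-6 + 2*0**2)*4 = (-6 + 2*0)*4 = (-6 + 0)*4 = -6*4 = -24)
82*Z(4, L) = 82*(-24) = -1968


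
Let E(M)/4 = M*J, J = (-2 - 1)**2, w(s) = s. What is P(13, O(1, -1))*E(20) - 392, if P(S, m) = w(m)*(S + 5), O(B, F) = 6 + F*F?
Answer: 90328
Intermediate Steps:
O(B, F) = 6 + F**2
J = 9 (J = (-3)**2 = 9)
P(S, m) = m*(5 + S) (P(S, m) = m*(S + 5) = m*(5 + S))
E(M) = 36*M (E(M) = 4*(M*9) = 4*(9*M) = 36*M)
P(13, O(1, -1))*E(20) - 392 = ((6 + (-1)**2)*(5 + 13))*(36*20) - 392 = ((6 + 1)*18)*720 - 392 = (7*18)*720 - 392 = 126*720 - 392 = 90720 - 392 = 90328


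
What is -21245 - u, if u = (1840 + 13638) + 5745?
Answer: -42468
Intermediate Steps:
u = 21223 (u = 15478 + 5745 = 21223)
-21245 - u = -21245 - 1*21223 = -21245 - 21223 = -42468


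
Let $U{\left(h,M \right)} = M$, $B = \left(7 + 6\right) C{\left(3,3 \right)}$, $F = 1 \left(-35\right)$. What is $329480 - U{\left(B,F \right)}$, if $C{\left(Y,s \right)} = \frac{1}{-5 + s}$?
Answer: $329515$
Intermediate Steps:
$F = -35$
$B = - \frac{13}{2}$ ($B = \frac{7 + 6}{-5 + 3} = \frac{13}{-2} = 13 \left(- \frac{1}{2}\right) = - \frac{13}{2} \approx -6.5$)
$329480 - U{\left(B,F \right)} = 329480 - -35 = 329480 + 35 = 329515$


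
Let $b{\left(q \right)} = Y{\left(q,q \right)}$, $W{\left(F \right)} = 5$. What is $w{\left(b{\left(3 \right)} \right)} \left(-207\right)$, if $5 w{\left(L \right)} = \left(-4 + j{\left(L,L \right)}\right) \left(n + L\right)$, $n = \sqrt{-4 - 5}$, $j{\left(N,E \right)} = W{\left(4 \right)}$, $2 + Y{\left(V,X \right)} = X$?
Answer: $- \frac{207}{5} - \frac{621 i}{5} \approx -41.4 - 124.2 i$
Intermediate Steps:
$Y{\left(V,X \right)} = -2 + X$
$b{\left(q \right)} = -2 + q$
$j{\left(N,E \right)} = 5$
$n = 3 i$ ($n = \sqrt{-9} = 3 i \approx 3.0 i$)
$w{\left(L \right)} = \frac{L}{5} + \frac{3 i}{5}$ ($w{\left(L \right)} = \frac{\left(-4 + 5\right) \left(3 i + L\right)}{5} = \frac{1 \left(L + 3 i\right)}{5} = \frac{L + 3 i}{5} = \frac{L}{5} + \frac{3 i}{5}$)
$w{\left(b{\left(3 \right)} \right)} \left(-207\right) = \left(\frac{-2 + 3}{5} + \frac{3 i}{5}\right) \left(-207\right) = \left(\frac{1}{5} \cdot 1 + \frac{3 i}{5}\right) \left(-207\right) = \left(\frac{1}{5} + \frac{3 i}{5}\right) \left(-207\right) = - \frac{207}{5} - \frac{621 i}{5}$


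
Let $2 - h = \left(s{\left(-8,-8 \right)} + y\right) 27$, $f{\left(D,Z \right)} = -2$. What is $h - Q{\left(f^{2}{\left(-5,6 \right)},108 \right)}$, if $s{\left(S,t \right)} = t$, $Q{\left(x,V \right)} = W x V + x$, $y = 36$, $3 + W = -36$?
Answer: $16090$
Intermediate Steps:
$W = -39$ ($W = -3 - 36 = -39$)
$Q{\left(x,V \right)} = x - 39 V x$ ($Q{\left(x,V \right)} = - 39 x V + x = - 39 V x + x = x - 39 V x$)
$h = -754$ ($h = 2 - \left(-8 + 36\right) 27 = 2 - 28 \cdot 27 = 2 - 756 = -754$)
$h - Q{\left(f^{2}{\left(-5,6 \right)},108 \right)} = -754 - \left(-2\right)^{2} \left(1 - 4212\right) = -754 - 4 \left(1 - 4212\right) = -754 - 4 \left(-4211\right) = -754 - -16844 = -754 + 16844 = 16090$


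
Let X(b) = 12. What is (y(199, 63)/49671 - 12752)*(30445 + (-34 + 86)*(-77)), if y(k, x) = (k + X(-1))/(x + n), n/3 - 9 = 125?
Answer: -7787750624359429/23097015 ≈ -3.3718e+8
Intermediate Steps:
n = 402 (n = 27 + 3*125 = 27 + 375 = 402)
y(k, x) = (12 + k)/(402 + x) (y(k, x) = (k + 12)/(x + 402) = (12 + k)/(402 + x))
(y(199, 63)/49671 - 12752)*(30445 + (-34 + 86)*(-77)) = (((12 + 199)/(402 + 63))/49671 - 12752)*(30445 + (-34 + 86)*(-77)) = ((211/465)*(1/49671) - 12752)*(30445 + 52*(-77)) = (((1/465)*211)*(1/49671) - 12752)*(30445 - 4004) = ((211/465)*(1/49671) - 12752)*26441 = (211/23097015 - 12752)*26441 = -294533135069/23097015*26441 = -7787750624359429/23097015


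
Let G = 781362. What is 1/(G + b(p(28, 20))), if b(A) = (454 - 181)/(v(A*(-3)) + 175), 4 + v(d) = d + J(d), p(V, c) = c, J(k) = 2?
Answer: 113/88294179 ≈ 1.2798e-6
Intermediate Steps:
v(d) = -2 + d (v(d) = -4 + (d + 2) = -4 + (2 + d) = -2 + d)
b(A) = 273/(173 - 3*A) (b(A) = (454 - 181)/((-2 + A*(-3)) + 175) = 273/((-2 - 3*A) + 175) = 273/(173 - 3*A))
1/(G + b(p(28, 20))) = 1/(781362 - 273/(-173 + 3*20)) = 1/(781362 - 273/(-173 + 60)) = 1/(781362 - 273/(-113)) = 1/(781362 - 273*(-1/113)) = 1/(781362 + 273/113) = 1/(88294179/113) = 113/88294179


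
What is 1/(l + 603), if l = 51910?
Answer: 1/52513 ≈ 1.9043e-5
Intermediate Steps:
1/(l + 603) = 1/(51910 + 603) = 1/52513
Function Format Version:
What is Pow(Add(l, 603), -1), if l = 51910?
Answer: Rational(1, 52513) ≈ 1.9043e-5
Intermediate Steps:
Pow(Add(l, 603), -1) = Pow(Add(51910, 603), -1) = Pow(52513, -1) = Rational(1, 52513)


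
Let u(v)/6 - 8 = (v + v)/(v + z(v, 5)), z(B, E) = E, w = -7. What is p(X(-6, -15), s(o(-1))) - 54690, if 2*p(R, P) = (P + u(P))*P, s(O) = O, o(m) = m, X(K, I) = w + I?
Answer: -54712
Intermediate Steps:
X(K, I) = -7 + I
u(v) = 48 + 12*v/(5 + v) (u(v) = 48 + 6*((v + v)/(v + 5)) = 48 + 6*((2*v)/(5 + v)) = 48 + 6*(2*v/(5 + v)) = 48 + 12*v/(5 + v))
p(R, P) = P*(P + 60*(4 + P)/(5 + P))/2 (p(R, P) = ((P + 60*(4 + P)/(5 + P))*P)/2 = (P*(P + 60*(4 + P)/(5 + P)))/2 = P*(P + 60*(4 + P)/(5 + P))/2)
p(X(-6, -15), s(o(-1))) - 54690 = (½)*(-1)*(240 + (-1)² + 65*(-1))/(5 - 1) - 54690 = (½)*(-1)*(240 + 1 - 65)/4 - 54690 = (½)*(-1)*(¼)*176 - 54690 = -22 - 54690 = -54712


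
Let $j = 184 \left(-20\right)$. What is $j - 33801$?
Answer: $-37481$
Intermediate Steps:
$j = -3680$
$j - 33801 = -3680 - 33801 = -37481$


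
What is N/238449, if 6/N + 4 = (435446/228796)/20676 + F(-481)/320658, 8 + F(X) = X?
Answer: -252816712728528/40203658757541037457 ≈ -6.2884e-6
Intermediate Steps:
F(X) = -8 + X
N = -758450138185584/505814561070179 (N = 6/(-4 + ((435446/228796)/20676 + (-8 - 481)/320658)) = 6/(-4 + ((435446*(1/228796))*(1/20676) - 489*1/320658)) = 6/(-4 + ((217723/114398)*(1/20676) - 163/106886)) = 6/(-4 + (217723/2365293048 - 163/106886)) = 6/(-4 - 181135613123/126408356364264) = 6/(-505814561070179/126408356364264) = 6*(-126408356364264/505814561070179) = -758450138185584/505814561070179 ≈ -1.4995)
N/238449 = -758450138185584/505814561070179/238449 = -758450138185584/505814561070179*1/238449 = -252816712728528/40203658757541037457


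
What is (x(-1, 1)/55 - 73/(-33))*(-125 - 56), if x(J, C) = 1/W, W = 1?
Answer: -66608/165 ≈ -403.69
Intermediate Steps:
x(J, C) = 1 (x(J, C) = 1/1 = 1)
(x(-1, 1)/55 - 73/(-33))*(-125 - 56) = (1/55 - 73/(-33))*(-125 - 56) = (1*(1/55) - 73*(-1/33))*(-181) = (1/55 + 73/33)*(-181) = (368/165)*(-181) = -66608/165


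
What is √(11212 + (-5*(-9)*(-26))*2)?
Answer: 2*√2218 ≈ 94.191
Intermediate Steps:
√(11212 + (-5*(-9)*(-26))*2) = √(11212 + (45*(-26))*2) = √(11212 - 1170*2) = √(11212 - 2340) = √8872 = 2*√2218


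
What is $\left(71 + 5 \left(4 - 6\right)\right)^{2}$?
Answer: $3721$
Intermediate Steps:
$\left(71 + 5 \left(4 - 6\right)\right)^{2} = \left(71 + 5 \left(-2\right)\right)^{2} = \left(71 - 10\right)^{2} = 61^{2} = 3721$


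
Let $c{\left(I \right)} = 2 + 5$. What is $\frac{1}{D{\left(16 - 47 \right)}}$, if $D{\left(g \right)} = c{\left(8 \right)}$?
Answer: $\frac{1}{7} \approx 0.14286$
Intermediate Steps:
$c{\left(I \right)} = 7$
$D{\left(g \right)} = 7$
$\frac{1}{D{\left(16 - 47 \right)}} = \frac{1}{7}$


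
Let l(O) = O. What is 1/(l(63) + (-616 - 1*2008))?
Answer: -1/2561 ≈ -0.00039047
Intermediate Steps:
1/(l(63) + (-616 - 1*2008)) = 1/(63 + (-616 - 1*2008)) = 1/(63 + (-616 - 2008)) = 1/(63 - 2624) = 1/(-2561) = -1/2561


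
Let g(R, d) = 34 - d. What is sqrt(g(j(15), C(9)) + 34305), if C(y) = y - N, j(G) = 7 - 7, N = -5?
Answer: 5*sqrt(1373) ≈ 185.27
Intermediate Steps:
j(G) = 0
C(y) = 5 + y (C(y) = y - 1*(-5) = y + 5 = 5 + y)
sqrt(g(j(15), C(9)) + 34305) = sqrt((34 - (5 + 9)) + 34305) = sqrt((34 - 1*14) + 34305) = sqrt((34 - 14) + 34305) = sqrt(20 + 34305) = sqrt(34325) = 5*sqrt(1373)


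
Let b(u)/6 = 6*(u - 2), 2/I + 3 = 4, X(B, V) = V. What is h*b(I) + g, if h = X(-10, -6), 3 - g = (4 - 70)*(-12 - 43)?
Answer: -3627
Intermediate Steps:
g = -3627 (g = 3 - (4 - 70)*(-12 - 43) = 3 - (-66)*(-55) = 3 - 1*3630 = 3 - 3630 = -3627)
h = -6
I = 2 (I = 2/(-3 + 4) = 2/1 = 2*1 = 2)
b(u) = -72 + 36*u (b(u) = 6*(6*(u - 2)) = 6*(6*(-2 + u)) = 6*(-12 + 6*u) = -72 + 36*u)
h*b(I) + g = -6*(-72 + 36*2) - 3627 = -6*(-72 + 72) - 3627 = -6*0 - 3627 = 0 - 3627 = -3627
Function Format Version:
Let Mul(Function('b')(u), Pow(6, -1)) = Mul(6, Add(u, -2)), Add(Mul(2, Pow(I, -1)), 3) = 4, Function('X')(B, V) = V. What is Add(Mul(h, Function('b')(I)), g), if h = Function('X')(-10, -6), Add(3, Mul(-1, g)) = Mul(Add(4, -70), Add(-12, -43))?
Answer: -3627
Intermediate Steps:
g = -3627 (g = Add(3, Mul(-1, Mul(Add(4, -70), Add(-12, -43)))) = Add(3, Mul(-1, Mul(-66, -55))) = Add(3, Mul(-1, 3630)) = Add(3, -3630) = -3627)
h = -6
I = 2 (I = Mul(2, Pow(Add(-3, 4), -1)) = Mul(2, Pow(1, -1)) = Mul(2, 1) = 2)
Function('b')(u) = Add(-72, Mul(36, u)) (Function('b')(u) = Mul(6, Mul(6, Add(u, -2))) = Mul(6, Mul(6, Add(-2, u))) = Mul(6, Add(-12, Mul(6, u))) = Add(-72, Mul(36, u)))
Add(Mul(h, Function('b')(I)), g) = Add(Mul(-6, Add(-72, Mul(36, 2))), -3627) = Add(Mul(-6, Add(-72, 72)), -3627) = Add(Mul(-6, 0), -3627) = Add(0, -3627) = -3627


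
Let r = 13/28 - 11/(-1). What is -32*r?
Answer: -2568/7 ≈ -366.86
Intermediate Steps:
r = 321/28 (r = 13*(1/28) - 11*(-1) = 13/28 + 11 = 321/28 ≈ 11.464)
-32*r = -32*321/28 = -2568/7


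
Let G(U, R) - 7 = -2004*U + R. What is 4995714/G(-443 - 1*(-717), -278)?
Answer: -4995714/549367 ≈ -9.0936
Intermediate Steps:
G(U, R) = 7 + R - 2004*U (G(U, R) = 7 + (-2004*U + R) = 7 + (R - 2004*U) = 7 + R - 2004*U)
4995714/G(-443 - 1*(-717), -278) = 4995714/(7 - 278 - 2004*(-443 - 1*(-717))) = 4995714/(7 - 278 - 2004*(-443 + 717)) = 4995714/(7 - 278 - 2004*274) = 4995714/(7 - 278 - 549096) = 4995714/(-549367) = 4995714*(-1/549367) = -4995714/549367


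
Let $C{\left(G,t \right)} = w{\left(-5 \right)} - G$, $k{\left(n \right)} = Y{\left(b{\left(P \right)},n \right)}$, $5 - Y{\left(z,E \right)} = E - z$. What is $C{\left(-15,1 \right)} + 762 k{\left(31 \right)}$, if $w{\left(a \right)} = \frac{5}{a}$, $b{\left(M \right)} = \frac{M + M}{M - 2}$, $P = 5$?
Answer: $-17258$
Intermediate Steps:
$b{\left(M \right)} = \frac{2 M}{-2 + M}$
$Y{\left(z,E \right)} = 5 + z - E$ ($Y{\left(z,E \right)} = 5 - \left(E - z\right) = 5 + z - E$)
$k{\left(n \right)} = \frac{25}{3} - n$ ($k{\left(n \right)} = 5 + 2 \cdot 5 \frac{1}{-2 + 5} - n = 5 + 2 \cdot 5 \cdot \frac{1}{3} - n = 5 + \frac{10}{3} - n = \frac{25}{3} - n$)
$C{\left(G,t \right)} = -1 - G$ ($C{\left(G,t \right)} = \frac{5}{-5} - G = 5 \left(- \frac{1}{5}\right) - G = -1 - G$)
$C{\left(-15,1 \right)} + 762 k{\left(31 \right)} = \left(-1 - -15\right) + 762 \left(\frac{25}{3} - 31\right) = \left(-1 + 15\right) + 762 \left(\frac{25}{3} - 31\right) = 14 + 762 \left(- \frac{68}{3}\right) = 14 - 17272 = -17258$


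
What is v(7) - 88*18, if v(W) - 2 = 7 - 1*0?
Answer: -1575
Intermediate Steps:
v(W) = 9 (v(W) = 2 + (7 - 1*0) = 2 + (7 + 0) = 2 + 7 = 9)
v(7) - 88*18 = 9 - 88*18 = 9 - 1584 = -1575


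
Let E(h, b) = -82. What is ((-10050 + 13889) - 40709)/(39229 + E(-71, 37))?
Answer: -12290/13049 ≈ -0.94183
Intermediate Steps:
((-10050 + 13889) - 40709)/(39229 + E(-71, 37)) = ((-10050 + 13889) - 40709)/(39229 - 82) = (3839 - 40709)/39147 = -36870*1/39147 = -12290/13049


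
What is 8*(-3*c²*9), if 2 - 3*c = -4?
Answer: -864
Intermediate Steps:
c = 2 (c = ⅔ - ⅓*(-4) = ⅔ + 4/3 = 2)
8*(-3*c²*9) = 8*(-3*2²*9) = 8*(-3*4*9) = 8*(-12*9) = 8*(-108) = -864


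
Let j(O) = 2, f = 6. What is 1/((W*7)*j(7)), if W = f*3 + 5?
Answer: 1/322 ≈ 0.0031056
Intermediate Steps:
W = 23 (W = 6*3 + 5 = 18 + 5 = 23)
1/((W*7)*j(7)) = 1/((23*7)*2) = 1/(161*2) = 1/322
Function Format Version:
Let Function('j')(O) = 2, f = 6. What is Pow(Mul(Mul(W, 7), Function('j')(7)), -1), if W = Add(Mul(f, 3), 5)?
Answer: Rational(1, 322) ≈ 0.0031056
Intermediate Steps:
W = 23 (W = Add(Mul(6, 3), 5) = Add(18, 5) = 23)
Pow(Mul(Mul(W, 7), Function('j')(7)), -1) = Pow(Mul(Mul(23, 7), 2), -1) = Pow(Mul(161, 2), -1) = Pow(322, -1) = Rational(1, 322)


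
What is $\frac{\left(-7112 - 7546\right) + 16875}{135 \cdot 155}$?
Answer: $\frac{739}{6975} \approx 0.10595$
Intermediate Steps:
$\frac{\left(-7112 - 7546\right) + 16875}{135 \cdot 155} = \frac{-14658 + 16875}{20925} = 2217 \cdot \frac{1}{20925} = \frac{739}{6975}$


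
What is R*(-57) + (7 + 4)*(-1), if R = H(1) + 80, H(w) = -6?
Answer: -4229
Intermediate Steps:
R = 74 (R = -6 + 80 = 74)
R*(-57) + (7 + 4)*(-1) = 74*(-57) + (7 + 4)*(-1) = -4218 + 11*(-1) = -4218 - 11 = -4229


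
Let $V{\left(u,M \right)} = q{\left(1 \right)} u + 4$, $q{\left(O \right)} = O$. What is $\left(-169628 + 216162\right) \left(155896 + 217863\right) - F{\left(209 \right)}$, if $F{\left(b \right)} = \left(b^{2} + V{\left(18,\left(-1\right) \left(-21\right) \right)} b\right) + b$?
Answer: $17392452818$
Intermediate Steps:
$V{\left(u,M \right)} = 4 + u$ ($V{\left(u,M \right)} = 1 u + 4 = u + 4 = 4 + u$)
$F{\left(b \right)} = b^{2} + 23 b$ ($F{\left(b \right)} = \left(b^{2} + \left(4 + 18\right) b\right) + b = \left(b^{2} + 22 b\right) + b = b^{2} + 23 b$)
$\left(-169628 + 216162\right) \left(155896 + 217863\right) - F{\left(209 \right)} = \left(-169628 + 216162\right) \left(155896 + 217863\right) - 209 \left(23 + 209\right) = 46534 \cdot 373759 - 209 \cdot 232 = 17392501306 - 48488 = 17392452818$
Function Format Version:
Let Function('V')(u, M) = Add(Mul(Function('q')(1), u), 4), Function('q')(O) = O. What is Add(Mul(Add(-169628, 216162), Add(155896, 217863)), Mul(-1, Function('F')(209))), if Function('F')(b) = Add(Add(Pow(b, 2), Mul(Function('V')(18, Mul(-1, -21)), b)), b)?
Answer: 17392452818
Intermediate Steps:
Function('V')(u, M) = Add(4, u) (Function('V')(u, M) = Add(Mul(1, u), 4) = Add(u, 4) = Add(4, u))
Function('F')(b) = Add(Pow(b, 2), Mul(23, b)) (Function('F')(b) = Add(Add(Pow(b, 2), Mul(Add(4, 18), b)), b) = Add(Add(Pow(b, 2), Mul(22, b)), b) = Add(Pow(b, 2), Mul(23, b)))
Add(Mul(Add(-169628, 216162), Add(155896, 217863)), Mul(-1, Function('F')(209))) = Add(Mul(Add(-169628, 216162), Add(155896, 217863)), Mul(-1, Mul(209, Add(23, 209)))) = Add(Mul(46534, 373759), Mul(-1, Mul(209, 232))) = Add(17392501306, Mul(-1, 48488)) = Add(17392501306, -48488) = 17392452818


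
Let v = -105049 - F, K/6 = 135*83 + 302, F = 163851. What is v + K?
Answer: -199858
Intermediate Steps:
K = 69042 (K = 6*(135*83 + 302) = 6*(11205 + 302) = 6*11507 = 69042)
v = -268900 (v = -105049 - 1*163851 = -105049 - 163851 = -268900)
v + K = -268900 + 69042 = -199858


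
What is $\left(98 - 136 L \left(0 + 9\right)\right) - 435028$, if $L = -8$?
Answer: $-425138$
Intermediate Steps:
$\left(98 - 136 L \left(0 + 9\right)\right) - 435028 = \left(98 - 136 \left(- 8 \left(0 + 9\right)\right)\right) - 435028 = \left(98 - 136 \left(\left(-8\right) 9\right)\right) - 435028 = \left(98 - -9792\right) - 435028 = \left(98 + 9792\right) - 435028 = 9890 - 435028 = -425138$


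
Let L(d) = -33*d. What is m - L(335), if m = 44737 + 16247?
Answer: 72039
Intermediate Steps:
m = 60984
m - L(335) = 60984 - (-33)*335 = 60984 - 1*(-11055) = 60984 + 11055 = 72039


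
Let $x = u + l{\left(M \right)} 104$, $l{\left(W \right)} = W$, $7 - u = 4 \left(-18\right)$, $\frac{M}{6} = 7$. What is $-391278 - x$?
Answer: $-395725$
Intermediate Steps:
$M = 42$ ($M = 6 \cdot 7 = 42$)
$u = 79$ ($u = 7 - 4 \left(-18\right) = 7 - -72 = 7 + 72 = 79$)
$x = 4447$ ($x = 79 + 42 \cdot 104 = 79 + 4368 = 4447$)
$-391278 - x = -391278 - 4447 = -395725$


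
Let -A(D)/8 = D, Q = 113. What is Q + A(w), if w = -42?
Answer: 449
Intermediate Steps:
A(D) = -8*D
Q + A(w) = 113 - 8*(-42) = 113 + 336 = 449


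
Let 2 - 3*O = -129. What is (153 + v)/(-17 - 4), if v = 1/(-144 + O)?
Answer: -15350/2107 ≈ -7.2852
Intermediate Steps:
O = 131/3 (O = ⅔ - ⅓*(-129) = ⅔ + 43 = 131/3 ≈ 43.667)
v = -3/301 (v = 1/(-144 + 131/3) = 1/(-301/3) = -3/301 ≈ -0.0099668)
(153 + v)/(-17 - 4) = (153 - 3/301)/(-17 - 4) = (46050/301)/(-21) = -1/21*46050/301 = -15350/2107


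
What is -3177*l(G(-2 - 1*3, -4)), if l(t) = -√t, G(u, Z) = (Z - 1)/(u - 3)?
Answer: 3177*√10/4 ≈ 2511.6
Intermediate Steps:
G(u, Z) = (-1 + Z)/(-3 + u)
-3177*l(G(-2 - 1*3, -4)) = -(-3177)*√((-1 - 4)/(-3 + (-2 - 1*3))) = -(-3177)*√(-5/(-3 + (-2 - 3))) = -(-3177)*√(-5/(-3 - 5)) = -(-3177)*√(-5/(-8)) = -(-3177)*√(-⅛*(-5)) = -(-3177)*√(5/8) = -(-3177)*√10/4 = 3177*√10/4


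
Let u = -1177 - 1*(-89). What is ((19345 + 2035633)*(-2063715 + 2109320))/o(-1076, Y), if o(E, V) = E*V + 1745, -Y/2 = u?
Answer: -13388181670/334233 ≈ -40056.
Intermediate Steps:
u = -1088 (u = -1177 + 89 = -1088)
Y = 2176 (Y = -2*(-1088) = 2176)
o(E, V) = 1745 + E*V
((19345 + 2035633)*(-2063715 + 2109320))/o(-1076, Y) = ((19345 + 2035633)*(-2063715 + 2109320))/(1745 - 1076*2176) = (2054978*45605)/(1745 - 2341376) = 93717271690/(-2339631) = 93717271690*(-1/2339631) = -13388181670/334233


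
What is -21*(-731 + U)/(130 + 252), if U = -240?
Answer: 20391/382 ≈ 53.380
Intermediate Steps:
-21*(-731 + U)/(130 + 252) = -21*(-731 - 240)/(130 + 252) = -(-20391)/382 = -21*(-971/382) = 20391/382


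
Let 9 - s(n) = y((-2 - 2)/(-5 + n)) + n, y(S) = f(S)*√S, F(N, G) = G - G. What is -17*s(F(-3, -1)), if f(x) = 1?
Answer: -153 + 34*√5/5 ≈ -137.79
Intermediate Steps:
F(N, G) = 0
y(S) = √S (y(S) = 1*√S = √S)
s(n) = 9 - n - 2*√(-1/(-5 + n)) (s(n) = 9 - (√((-2 - 2)/(-5 + n)) + n) = 9 - (√(-4/(-5 + n)) + n) = 9 - (2*√(-1/(-5 + n)) + n) = 9 - (n + 2*√(-1/(-5 + n))) = 9 + (-n - 2*√(-1/(-5 + n))) = 9 - n - 2*√(-1/(-5 + n)))
-17*s(F(-3, -1)) = -17*(9 - 1*0 - 2*√(-1/(-5 + 0))) = -17*(9 + 0 - 2*√(-1/(-5))) = -17*(9 + 0 - 2*√(⅕)) = -17*(9 + 0 - 2*√5/5) = -17*(9 - 2*√5/5) = -153 + 34*√5/5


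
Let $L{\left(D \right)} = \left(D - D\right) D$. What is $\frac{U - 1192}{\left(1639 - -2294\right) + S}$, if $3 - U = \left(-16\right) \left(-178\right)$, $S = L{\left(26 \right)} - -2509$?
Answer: $- \frac{4037}{6442} \approx -0.62667$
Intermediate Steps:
$L{\left(D \right)} = 0$ ($L{\left(D \right)} = 0 D = 0$)
$S = 2509$ ($S = 0 - -2509 = 0 + 2509 = 2509$)
$U = -2845$ ($U = 3 - \left(-16\right) \left(-178\right) = 3 - 2848 = -2845$)
$\frac{U - 1192}{\left(1639 - -2294\right) + S} = \frac{-2845 - 1192}{\left(1639 - -2294\right) + 2509} = - \frac{4037}{\left(1639 + 2294\right) + 2509} = - \frac{4037}{3933 + 2509} = - \frac{4037}{6442}$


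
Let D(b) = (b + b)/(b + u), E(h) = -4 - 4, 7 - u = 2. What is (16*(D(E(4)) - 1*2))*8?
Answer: 1280/3 ≈ 426.67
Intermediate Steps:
u = 5 (u = 7 - 1*2 = 7 - 2 = 5)
E(h) = -8
D(b) = 2*b/(5 + b) (D(b) = (b + b)/(b + 5) = (2*b)/(5 + b) = 2*b/(5 + b))
(16*(D(E(4)) - 1*2))*8 = (16*(2*(-8)/(5 - 8) - 1*2))*8 = (16*(2*(-8)/(-3) - 2))*8 = (16*(2*(-8)*(-⅓) - 2))*8 = (16*(16/3 - 2))*8 = (16*(10/3))*8 = (160/3)*8 = 1280/3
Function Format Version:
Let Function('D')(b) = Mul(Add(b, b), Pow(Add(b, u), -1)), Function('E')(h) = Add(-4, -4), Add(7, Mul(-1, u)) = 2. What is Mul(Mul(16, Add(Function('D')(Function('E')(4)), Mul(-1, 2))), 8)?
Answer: Rational(1280, 3) ≈ 426.67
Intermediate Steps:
u = 5 (u = Add(7, Mul(-1, 2)) = Add(7, -2) = 5)
Function('E')(h) = -8
Function('D')(b) = Mul(2, b, Pow(Add(5, b), -1)) (Function('D')(b) = Mul(Add(b, b), Pow(Add(b, 5), -1)) = Mul(Mul(2, b), Pow(Add(5, b), -1)) = Mul(2, b, Pow(Add(5, b), -1)))
Mul(Mul(16, Add(Function('D')(Function('E')(4)), Mul(-1, 2))), 8) = Mul(Mul(16, Add(Mul(2, -8, Pow(Add(5, -8), -1)), Mul(-1, 2))), 8) = Mul(Mul(16, Add(Mul(2, -8, Pow(-3, -1)), -2)), 8) = Mul(Mul(16, Add(Mul(2, -8, Rational(-1, 3)), -2)), 8) = Mul(Mul(16, Add(Rational(16, 3), -2)), 8) = Mul(Mul(16, Rational(10, 3)), 8) = Mul(Rational(160, 3), 8) = Rational(1280, 3)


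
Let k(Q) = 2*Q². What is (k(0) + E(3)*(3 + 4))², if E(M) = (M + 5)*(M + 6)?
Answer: 254016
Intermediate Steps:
E(M) = (5 + M)*(6 + M)
(k(0) + E(3)*(3 + 4))² = (2*0² + (30 + 3² + 11*3)*(3 + 4))² = (2*0 + (30 + 9 + 33)*7)² = (0 + 72*7)² = (0 + 504)² = 504² = 254016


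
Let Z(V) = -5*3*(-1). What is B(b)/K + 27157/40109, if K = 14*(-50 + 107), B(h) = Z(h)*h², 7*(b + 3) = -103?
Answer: 90461691/13757387 ≈ 6.5755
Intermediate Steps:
b = -124/7 (b = -3 + (⅐)*(-103) = -3 - 103/7 = -124/7 ≈ -17.714)
Z(V) = 15 (Z(V) = -15*(-1) = 15)
B(h) = 15*h²
K = 798 (K = 14*57 = 798)
B(b)/K + 27157/40109 = (15*(-124/7)²)/798 + 27157/40109 = (15*(15376/49))*(1/798) + 27157*(1/40109) = (230640/49)*(1/798) + 27157/40109 = 38440/6517 + 27157/40109 = 90461691/13757387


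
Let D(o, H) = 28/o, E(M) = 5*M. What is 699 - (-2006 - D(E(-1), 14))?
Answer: 13497/5 ≈ 2699.4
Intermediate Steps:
699 - (-2006 - D(E(-1), 14)) = 699 - (-2006 - 28/(5*(-1))) = 699 - (-2006 - 28/(-5)) = 699 - (-2006 - 28*(-1)/5) = 699 - (-2006 - 1*(-28/5)) = 699 - (-2006 + 28/5) = 699 - 1*(-10002/5) = 699 + 10002/5 = 13497/5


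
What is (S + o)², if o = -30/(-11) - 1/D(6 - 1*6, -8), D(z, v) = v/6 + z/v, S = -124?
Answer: 28121809/1936 ≈ 14526.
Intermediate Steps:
D(z, v) = v/6 + z/v (D(z, v) = v*(⅙) + z/v = v/6 + z/v)
o = 153/44 (o = -30/(-11) - 1/((⅙)*(-8) + (6 - 1*6)/(-8)) = -30*(-1/11) - 1/(-4/3 + (6 - 6)*(-⅛)) = 30/11 - 1/(-4/3 + 0*(-⅛)) = 30/11 - 1/(-4/3 + 0) = 30/11 - 1/(-4/3) = 30/11 - 1*(-¾) = 30/11 + ¾ = 153/44 ≈ 3.4773)
(S + o)² = (-124 + 153/44)² = (-5303/44)² = 28121809/1936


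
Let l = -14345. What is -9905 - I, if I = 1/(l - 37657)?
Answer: -515079809/52002 ≈ -9905.0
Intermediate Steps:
I = -1/52002 (I = 1/(-14345 - 37657) = 1/(-52002) = -1/52002 ≈ -1.9230e-5)
-9905 - I = -9905 - 1*(-1/52002) = -9905 + 1/52002 = -515079809/52002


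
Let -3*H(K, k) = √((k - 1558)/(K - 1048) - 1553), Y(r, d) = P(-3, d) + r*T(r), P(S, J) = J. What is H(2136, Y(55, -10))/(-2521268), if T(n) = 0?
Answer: I*√1796934/257169336 ≈ 5.2125e-6*I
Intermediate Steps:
Y(r, d) = d (Y(r, d) = d + r*0 = d + 0 = d)
H(K, k) = -√(-1553 + (-1558 + k)/(-1048 + K))/3 (H(K, k) = -√((k - 1558)/(K - 1048) - 1553)/3 = -√((-1558 + k)/(-1048 + K) - 1553)/3 = -√(-1553 + (-1558 + k)/(-1048 + K))/3)
H(2136, Y(55, -10))/(-2521268) = -√(1625986 - 10 - 1553*2136)/√(-1048 + 2136)/3/(-2521268) = -√17*√(1625986 - 10 - 3317208)/136/3*(-1/2521268) = -I*√1796934/34/3*(-1/2521268) = -I*√1796934/102*(-1/2521268) = I*√1796934/257169336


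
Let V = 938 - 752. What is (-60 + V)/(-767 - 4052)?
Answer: -126/4819 ≈ -0.026147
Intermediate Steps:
V = 186
(-60 + V)/(-767 - 4052) = (-60 + 186)/(-767 - 4052) = 126/(-4819) = 126*(-1/4819) = -126/4819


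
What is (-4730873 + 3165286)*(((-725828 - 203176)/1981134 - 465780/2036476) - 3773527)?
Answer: 993131265431462353057396/168105493491 ≈ 5.9078e+12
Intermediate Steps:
(-4730873 + 3165286)*(((-725828 - 203176)/1981134 - 465780/2036476) - 3773527) = -1565587*((-929004*1/1981134 - 465780*1/2036476) - 3773527) = -1565587*((-154834/330189 - 116445/509119) - 3773527) = -1565587*(-117277789351/168105493491 - 3773527) = -1565587*(-634350735814402108/168105493491) = 993131265431462353057396/168105493491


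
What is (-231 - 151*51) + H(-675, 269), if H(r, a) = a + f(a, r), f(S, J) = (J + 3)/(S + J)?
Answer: -222179/29 ≈ -7661.3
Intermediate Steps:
f(S, J) = (3 + J)/(J + S)
H(r, a) = a + (3 + r)/(a + r) (H(r, a) = a + (3 + r)/(r + a) = a + (3 + r)/(a + r))
(-231 - 151*51) + H(-675, 269) = (-231 - 151*51) + (3 - 675 + 269*(269 - 675))/(269 - 675) = (-231 - 7701) + (3 - 675 + 269*(-406))/(-406) = -7932 - (3 - 675 - 109214)/406 = -7932 - 1/406*(-109886) = -7932 + 7849/29 = -222179/29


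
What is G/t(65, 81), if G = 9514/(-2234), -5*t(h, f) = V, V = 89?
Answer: 23785/99413 ≈ 0.23925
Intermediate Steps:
t(h, f) = -89/5 (t(h, f) = -⅕*89 = -89/5)
G = -4757/1117 (G = 9514*(-1/2234) = -4757/1117 ≈ -4.2587)
G/t(65, 81) = -4757/(1117*(-89/5)) = -4757/1117*(-5/89) = 23785/99413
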